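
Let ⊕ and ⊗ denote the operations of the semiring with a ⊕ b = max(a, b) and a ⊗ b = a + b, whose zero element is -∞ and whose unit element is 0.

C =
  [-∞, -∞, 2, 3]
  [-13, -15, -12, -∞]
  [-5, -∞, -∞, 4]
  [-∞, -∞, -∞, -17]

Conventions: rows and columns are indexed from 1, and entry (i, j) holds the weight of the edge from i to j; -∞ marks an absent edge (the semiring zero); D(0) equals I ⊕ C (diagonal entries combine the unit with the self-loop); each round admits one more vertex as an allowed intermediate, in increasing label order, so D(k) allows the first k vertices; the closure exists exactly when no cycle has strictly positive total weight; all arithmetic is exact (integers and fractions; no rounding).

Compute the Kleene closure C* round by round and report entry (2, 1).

D(0):
  [0, -∞, 2, 3]
  [-13, 0, -12, -∞]
  [-5, -∞, 0, 4]
  [-∞, -∞, -∞, 0]
D(1):
  [0, -∞, 2, 3]
  [-13, 0, -11, -10]
  [-5, -∞, 0, 4]
  [-∞, -∞, -∞, 0]
D(2):
  [0, -∞, 2, 3]
  [-13, 0, -11, -10]
  [-5, -∞, 0, 4]
  [-∞, -∞, -∞, 0]
D(3):
  [0, -∞, 2, 6]
  [-13, 0, -11, -7]
  [-5, -∞, 0, 4]
  [-∞, -∞, -∞, 0]
D(4):
  [0, -∞, 2, 6]
  [-13, 0, -11, -7]
  [-5, -∞, 0, 4]
  [-∞, -∞, -∞, 0]
Answer: C*[2][1] = -13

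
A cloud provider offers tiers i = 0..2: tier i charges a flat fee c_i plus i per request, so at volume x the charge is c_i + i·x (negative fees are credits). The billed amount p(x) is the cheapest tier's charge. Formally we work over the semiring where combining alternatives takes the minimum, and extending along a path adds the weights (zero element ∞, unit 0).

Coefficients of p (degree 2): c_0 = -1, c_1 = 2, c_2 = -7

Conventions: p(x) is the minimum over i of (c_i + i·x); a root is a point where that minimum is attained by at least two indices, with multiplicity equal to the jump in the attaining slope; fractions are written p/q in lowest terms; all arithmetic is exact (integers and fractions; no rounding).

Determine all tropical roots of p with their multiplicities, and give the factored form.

hull edge (i=0, c=-1) to (i=2, c=-7): slope -3, span 2
Factored form: p(x) = -7 ⊗ (x ⊕ 3) ⊗ (x ⊕ 3)
Answer: roots = 3 (mult 2)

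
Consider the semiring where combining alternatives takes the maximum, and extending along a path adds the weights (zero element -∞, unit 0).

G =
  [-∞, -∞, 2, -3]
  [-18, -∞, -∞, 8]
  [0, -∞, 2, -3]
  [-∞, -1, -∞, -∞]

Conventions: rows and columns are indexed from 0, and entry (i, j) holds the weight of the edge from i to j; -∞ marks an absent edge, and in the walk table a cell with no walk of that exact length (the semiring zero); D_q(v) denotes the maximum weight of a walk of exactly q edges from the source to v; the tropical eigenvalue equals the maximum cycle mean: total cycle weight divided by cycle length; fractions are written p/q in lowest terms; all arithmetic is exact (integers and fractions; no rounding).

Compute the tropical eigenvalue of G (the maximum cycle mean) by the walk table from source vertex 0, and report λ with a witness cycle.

q=0: [0, -∞, -∞, -∞]
q=1: [-∞, -∞, 2, -3]
q=2: [2, -4, 4, -1]
q=3: [4, -2, 6, 4]
q=4: [6, 3, 8, 6]
Optimal cycle mean attained by: cycle 1->3->1, total 8 + (-1), length 2.
Answer: λ = 7/2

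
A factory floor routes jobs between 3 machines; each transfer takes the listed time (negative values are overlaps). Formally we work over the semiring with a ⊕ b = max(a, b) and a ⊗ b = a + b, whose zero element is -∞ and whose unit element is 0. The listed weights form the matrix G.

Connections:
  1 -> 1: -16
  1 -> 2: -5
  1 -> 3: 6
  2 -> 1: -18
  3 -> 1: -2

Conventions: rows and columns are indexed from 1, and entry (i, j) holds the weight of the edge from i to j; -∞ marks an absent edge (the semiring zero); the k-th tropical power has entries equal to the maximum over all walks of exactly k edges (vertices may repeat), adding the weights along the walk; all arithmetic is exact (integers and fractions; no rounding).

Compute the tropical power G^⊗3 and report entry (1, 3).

G^⊗2:
  [4, -21, -10]
  [-34, -23, -12]
  [-18, -7, 4]
G^⊗3:
  [-12, -1, 10]
  [-14, -39, -28]
  [2, -23, -12]
Key observation: the optimum is the walk 1->3->1->3, with weight 6 + (-2) + 6 = 10.
Optimal value attained by: walk 1->3->1->3.
Answer: (G^⊗3)[1][3] = 10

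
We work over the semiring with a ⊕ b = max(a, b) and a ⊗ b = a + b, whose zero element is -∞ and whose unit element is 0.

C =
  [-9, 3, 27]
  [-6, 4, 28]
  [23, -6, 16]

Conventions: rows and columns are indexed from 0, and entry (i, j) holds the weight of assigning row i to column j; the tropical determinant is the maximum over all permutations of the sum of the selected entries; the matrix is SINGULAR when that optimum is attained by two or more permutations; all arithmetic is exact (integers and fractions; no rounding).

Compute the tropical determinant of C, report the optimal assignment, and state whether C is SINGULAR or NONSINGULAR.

σ = (0, 1, 2): (-9) + 4 + 16 = 11
σ = (0, 2, 1): (-9) + 28 + (-6) = 13
σ = (1, 0, 2): 3 + (-6) + 16 = 13
σ = (1, 2, 0): 3 + 28 + 23 = 54
σ = (2, 0, 1): 27 + (-6) + (-6) = 15
σ = (2, 1, 0): 27 + 4 + 23 = 54
Optimal value attained by: σ = (1, 2, 0).
Answer: det⊕(C) = 54; verdict: SINGULAR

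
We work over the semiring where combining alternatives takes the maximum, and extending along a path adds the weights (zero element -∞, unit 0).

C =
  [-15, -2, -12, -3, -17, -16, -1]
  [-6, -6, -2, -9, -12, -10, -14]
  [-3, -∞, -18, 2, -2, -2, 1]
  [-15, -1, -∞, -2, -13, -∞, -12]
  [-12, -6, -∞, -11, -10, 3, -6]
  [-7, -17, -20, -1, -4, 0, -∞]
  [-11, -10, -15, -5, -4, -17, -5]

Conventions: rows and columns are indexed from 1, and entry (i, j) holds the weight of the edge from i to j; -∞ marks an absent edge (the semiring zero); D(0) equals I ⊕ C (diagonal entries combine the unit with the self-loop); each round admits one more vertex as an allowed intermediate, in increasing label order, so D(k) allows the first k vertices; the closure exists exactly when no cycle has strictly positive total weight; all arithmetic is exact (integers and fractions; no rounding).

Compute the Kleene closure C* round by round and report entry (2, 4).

D(0):
  [0, -2, -12, -3, -17, -16, -1]
  [-6, 0, -2, -9, -12, -10, -14]
  [-3, -∞, 0, 2, -2, -2, 1]
  [-15, -1, -∞, 0, -13, -∞, -12]
  [-12, -6, -∞, -11, 0, 3, -6]
  [-7, -17, -20, -1, -4, 0, -∞]
  [-11, -10, -15, -5, -4, -17, 0]
D(1):
  [0, -2, -12, -3, -17, -16, -1]
  [-6, 0, -2, -9, -12, -10, -7]
  [-3, -5, 0, 2, -2, -2, 1]
  [-15, -1, -27, 0, -13, -31, -12]
  [-12, -6, -24, -11, 0, 3, -6]
  [-7, -9, -19, -1, -4, 0, -8]
  [-11, -10, -15, -5, -4, -17, 0]
D(2):
  [0, -2, -4, -3, -14, -12, -1]
  [-6, 0, -2, -9, -12, -10, -7]
  [-3, -5, 0, 2, -2, -2, 1]
  [-7, -1, -3, 0, -13, -11, -8]
  [-12, -6, -8, -11, 0, 3, -6]
  [-7, -9, -11, -1, -4, 0, -8]
  [-11, -10, -12, -5, -4, -17, 0]
D(3):
  [0, -2, -4, -2, -6, -6, -1]
  [-5, 0, -2, 0, -4, -4, -1]
  [-3, -5, 0, 2, -2, -2, 1]
  [-6, -1, -3, 0, -5, -5, -2]
  [-11, -6, -8, -6, 0, 3, -6]
  [-7, -9, -11, -1, -4, 0, -8]
  [-11, -10, -12, -5, -4, -14, 0]
D(4):
  [0, -2, -4, -2, -6, -6, -1]
  [-5, 0, -2, 0, -4, -4, -1]
  [-3, 1, 0, 2, -2, -2, 1]
  [-6, -1, -3, 0, -5, -5, -2]
  [-11, -6, -8, -6, 0, 3, -6]
  [-7, -2, -4, -1, -4, 0, -3]
  [-11, -6, -8, -5, -4, -10, 0]
D(5):
  [0, -2, -4, -2, -6, -3, -1]
  [-5, 0, -2, 0, -4, -1, -1]
  [-3, 1, 0, 2, -2, 1, 1]
  [-6, -1, -3, 0, -5, -2, -2]
  [-11, -6, -8, -6, 0, 3, -6]
  [-7, -2, -4, -1, -4, 0, -3]
  [-11, -6, -8, -5, -4, -1, 0]
D(6):
  [0, -2, -4, -2, -6, -3, -1]
  [-5, 0, -2, 0, -4, -1, -1]
  [-3, 1, 0, 2, -2, 1, 1]
  [-6, -1, -3, 0, -5, -2, -2]
  [-4, 1, -1, 2, 0, 3, 0]
  [-7, -2, -4, -1, -4, 0, -3]
  [-8, -3, -5, -2, -4, -1, 0]
D(7):
  [0, -2, -4, -2, -5, -2, -1]
  [-5, 0, -2, 0, -4, -1, -1]
  [-3, 1, 0, 2, -2, 1, 1]
  [-6, -1, -3, 0, -5, -2, -2]
  [-4, 1, -1, 2, 0, 3, 0]
  [-7, -2, -4, -1, -4, 0, -3]
  [-8, -3, -5, -2, -4, -1, 0]
Answer: C*[2][4] = 0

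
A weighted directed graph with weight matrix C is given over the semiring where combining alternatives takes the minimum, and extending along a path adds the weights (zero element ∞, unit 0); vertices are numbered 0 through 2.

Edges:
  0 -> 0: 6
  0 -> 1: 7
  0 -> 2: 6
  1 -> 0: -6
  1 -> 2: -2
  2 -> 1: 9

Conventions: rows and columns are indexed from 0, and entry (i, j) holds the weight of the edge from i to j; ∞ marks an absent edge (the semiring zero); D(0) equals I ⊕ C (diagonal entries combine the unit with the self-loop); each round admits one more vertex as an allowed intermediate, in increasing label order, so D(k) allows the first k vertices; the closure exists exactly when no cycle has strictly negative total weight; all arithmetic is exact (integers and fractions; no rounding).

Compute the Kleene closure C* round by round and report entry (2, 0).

D(0):
  [0, 7, 6]
  [-6, 0, -2]
  [∞, 9, 0]
D(1):
  [0, 7, 6]
  [-6, 0, -2]
  [∞, 9, 0]
D(2):
  [0, 7, 5]
  [-6, 0, -2]
  [3, 9, 0]
D(3):
  [0, 7, 5]
  [-6, 0, -2]
  [3, 9, 0]
Answer: C*[2][0] = 3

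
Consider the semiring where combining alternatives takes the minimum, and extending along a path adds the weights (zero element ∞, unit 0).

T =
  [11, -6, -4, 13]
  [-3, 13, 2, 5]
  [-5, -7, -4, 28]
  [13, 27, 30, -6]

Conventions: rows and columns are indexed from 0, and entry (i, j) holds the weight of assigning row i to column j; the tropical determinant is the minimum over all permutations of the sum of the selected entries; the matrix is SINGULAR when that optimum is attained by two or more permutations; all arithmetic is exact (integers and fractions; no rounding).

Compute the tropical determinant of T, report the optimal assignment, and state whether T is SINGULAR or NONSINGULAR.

σ = (0, 1, 2, 3): 11 + 13 + (-4) + (-6) = 14
σ = (0, 1, 3, 2): 11 + 13 + 28 + 30 = 82
σ = (0, 2, 1, 3): 11 + 2 + (-7) + (-6) = 0
σ = (0, 2, 3, 1): 11 + 2 + 28 + 27 = 68
σ = (0, 3, 1, 2): 11 + 5 + (-7) + 30 = 39
σ = (0, 3, 2, 1): 11 + 5 + (-4) + 27 = 39
σ = (1, 0, 2, 3): (-6) + (-3) + (-4) + (-6) = -19
σ = (1, 0, 3, 2): (-6) + (-3) + 28 + 30 = 49
σ = (1, 2, 0, 3): (-6) + 2 + (-5) + (-6) = -15
σ = (1, 2, 3, 0): (-6) + 2 + 28 + 13 = 37
σ = (1, 3, 0, 2): (-6) + 5 + (-5) + 30 = 24
σ = (1, 3, 2, 0): (-6) + 5 + (-4) + 13 = 8
σ = (2, 0, 1, 3): (-4) + (-3) + (-7) + (-6) = -20
σ = (2, 0, 3, 1): (-4) + (-3) + 28 + 27 = 48
σ = (2, 1, 0, 3): (-4) + 13 + (-5) + (-6) = -2
σ = (2, 1, 3, 0): (-4) + 13 + 28 + 13 = 50
σ = (2, 3, 0, 1): (-4) + 5 + (-5) + 27 = 23
σ = (2, 3, 1, 0): (-4) + 5 + (-7) + 13 = 7
σ = (3, 0, 1, 2): 13 + (-3) + (-7) + 30 = 33
σ = (3, 0, 2, 1): 13 + (-3) + (-4) + 27 = 33
σ = (3, 1, 0, 2): 13 + 13 + (-5) + 30 = 51
σ = (3, 1, 2, 0): 13 + 13 + (-4) + 13 = 35
σ = (3, 2, 0, 1): 13 + 2 + (-5) + 27 = 37
σ = (3, 2, 1, 0): 13 + 2 + (-7) + 13 = 21
Optimal value attained by: σ = (2, 0, 1, 3).
Answer: det⊕(T) = -20; verdict: NONSINGULAR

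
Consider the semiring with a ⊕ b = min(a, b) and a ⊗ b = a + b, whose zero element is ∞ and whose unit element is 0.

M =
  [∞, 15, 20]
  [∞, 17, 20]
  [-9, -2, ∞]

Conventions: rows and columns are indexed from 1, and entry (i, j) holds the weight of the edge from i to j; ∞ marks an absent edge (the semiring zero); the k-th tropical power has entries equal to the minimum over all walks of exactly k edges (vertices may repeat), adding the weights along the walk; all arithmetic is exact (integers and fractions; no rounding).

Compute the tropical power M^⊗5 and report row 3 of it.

M^⊗2:
  [11, 18, 35]
  [11, 18, 37]
  [∞, 6, 11]
M^⊗3:
  [26, 26, 31]
  [28, 26, 31]
  [2, 9, 26]
M^⊗4:
  [22, 29, 46]
  [22, 29, 46]
  [17, 17, 22]
M^⊗5:
  [37, 37, 42]
  [37, 37, 42]
  [13, 20, 37]
Answer: row 3 of M^⊗5 = [13, 20, 37]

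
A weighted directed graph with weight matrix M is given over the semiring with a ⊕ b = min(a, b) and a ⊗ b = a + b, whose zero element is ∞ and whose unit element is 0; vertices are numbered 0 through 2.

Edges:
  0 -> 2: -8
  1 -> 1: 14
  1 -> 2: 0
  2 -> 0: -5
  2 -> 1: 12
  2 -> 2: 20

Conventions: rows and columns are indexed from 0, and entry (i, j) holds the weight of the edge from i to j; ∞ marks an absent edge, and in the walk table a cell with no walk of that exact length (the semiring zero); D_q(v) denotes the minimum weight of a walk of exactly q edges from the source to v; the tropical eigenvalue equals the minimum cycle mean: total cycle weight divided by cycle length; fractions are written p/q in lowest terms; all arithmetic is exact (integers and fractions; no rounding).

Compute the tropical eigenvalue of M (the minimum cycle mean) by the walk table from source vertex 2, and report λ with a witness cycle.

q=0: [∞, ∞, 0]
q=1: [-5, 12, 20]
q=2: [15, 26, -13]
q=3: [-18, -1, 7]
Optimal cycle mean attained by: cycle 0->2->0, total (-8) + (-5), length 2.
Answer: λ = -13/2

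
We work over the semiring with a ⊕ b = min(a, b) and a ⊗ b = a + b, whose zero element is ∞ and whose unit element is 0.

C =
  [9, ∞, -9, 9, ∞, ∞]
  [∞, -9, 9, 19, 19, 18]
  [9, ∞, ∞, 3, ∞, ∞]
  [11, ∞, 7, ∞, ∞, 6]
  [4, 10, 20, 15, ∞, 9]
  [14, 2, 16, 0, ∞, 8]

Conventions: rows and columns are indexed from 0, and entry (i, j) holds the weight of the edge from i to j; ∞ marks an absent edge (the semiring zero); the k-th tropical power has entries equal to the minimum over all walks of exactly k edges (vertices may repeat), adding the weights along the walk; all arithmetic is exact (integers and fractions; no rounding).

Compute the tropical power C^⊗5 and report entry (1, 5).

C^⊗2:
  [0, ∞, 0, -6, ∞, 15]
  [18, -18, 0, 10, 10, 9]
  [14, ∞, 0, 18, ∞, 9]
  [16, 8, 2, 6, ∞, 14]
  [13, 1, -5, 9, 29, 17]
  [11, -7, 5, 8, 21, 6]
C^⊗3:
  [5, 17, -9, 3, ∞, 0]
  [9, -27, -9, 1, 1, 0]
  [9, 11, 5, 3, ∞, 17]
  [11, -1, 7, 5, 27, 12]
  [4, -8, 4, -2, 20, 15]
  [14, -16, 2, 6, 12, 11]
C^⊗4:
  [0, 2, -4, -6, 36, 8]
  [0, -36, -18, -8, -8, -9]
  [14, 2, 0, 8, 30, 9]
  [16, -10, 2, 10, 18, 11]
  [9, -17, -5, 7, 11, 4]
  [11, -25, -7, 3, 3, 2]
C^⊗5:
  [5, -7, -9, -1, 21, 0]
  [-9, -45, -27, -17, -17, -18]
  [9, -7, 5, 3, 21, 14]
  [11, -19, -1, 5, 9, 8]
  [4, -26, -8, -2, 2, 1]
  [2, -34, -16, -6, -6, -7]
Key observation: the optimum is the walk 1->1->1->1->1->5, with weight (-9) + (-9) + (-9) + (-9) + 18 = -18.
Optimal value attained by: walk 1->1->1->1->1->5.
Answer: (C^⊗5)[1][5] = -18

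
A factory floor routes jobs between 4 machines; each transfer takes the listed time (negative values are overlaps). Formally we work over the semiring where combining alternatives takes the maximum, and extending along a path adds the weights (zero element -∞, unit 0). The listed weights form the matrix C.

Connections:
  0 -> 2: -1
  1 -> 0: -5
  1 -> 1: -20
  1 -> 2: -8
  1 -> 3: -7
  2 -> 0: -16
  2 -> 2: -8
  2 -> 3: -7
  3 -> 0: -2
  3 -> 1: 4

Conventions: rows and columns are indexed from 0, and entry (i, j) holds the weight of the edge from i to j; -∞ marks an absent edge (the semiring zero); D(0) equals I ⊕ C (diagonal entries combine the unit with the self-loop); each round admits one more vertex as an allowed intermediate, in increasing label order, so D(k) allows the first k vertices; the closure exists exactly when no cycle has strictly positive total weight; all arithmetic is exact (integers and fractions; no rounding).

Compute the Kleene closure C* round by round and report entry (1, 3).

D(0):
  [0, -∞, -1, -∞]
  [-5, 0, -8, -7]
  [-16, -∞, 0, -7]
  [-2, 4, -∞, 0]
D(1):
  [0, -∞, -1, -∞]
  [-5, 0, -6, -7]
  [-16, -∞, 0, -7]
  [-2, 4, -3, 0]
D(2):
  [0, -∞, -1, -∞]
  [-5, 0, -6, -7]
  [-16, -∞, 0, -7]
  [-1, 4, -2, 0]
D(3):
  [0, -∞, -1, -8]
  [-5, 0, -6, -7]
  [-16, -∞, 0, -7]
  [-1, 4, -2, 0]
D(4):
  [0, -4, -1, -8]
  [-5, 0, -6, -7]
  [-8, -3, 0, -7]
  [-1, 4, -2, 0]
Answer: C*[1][3] = -7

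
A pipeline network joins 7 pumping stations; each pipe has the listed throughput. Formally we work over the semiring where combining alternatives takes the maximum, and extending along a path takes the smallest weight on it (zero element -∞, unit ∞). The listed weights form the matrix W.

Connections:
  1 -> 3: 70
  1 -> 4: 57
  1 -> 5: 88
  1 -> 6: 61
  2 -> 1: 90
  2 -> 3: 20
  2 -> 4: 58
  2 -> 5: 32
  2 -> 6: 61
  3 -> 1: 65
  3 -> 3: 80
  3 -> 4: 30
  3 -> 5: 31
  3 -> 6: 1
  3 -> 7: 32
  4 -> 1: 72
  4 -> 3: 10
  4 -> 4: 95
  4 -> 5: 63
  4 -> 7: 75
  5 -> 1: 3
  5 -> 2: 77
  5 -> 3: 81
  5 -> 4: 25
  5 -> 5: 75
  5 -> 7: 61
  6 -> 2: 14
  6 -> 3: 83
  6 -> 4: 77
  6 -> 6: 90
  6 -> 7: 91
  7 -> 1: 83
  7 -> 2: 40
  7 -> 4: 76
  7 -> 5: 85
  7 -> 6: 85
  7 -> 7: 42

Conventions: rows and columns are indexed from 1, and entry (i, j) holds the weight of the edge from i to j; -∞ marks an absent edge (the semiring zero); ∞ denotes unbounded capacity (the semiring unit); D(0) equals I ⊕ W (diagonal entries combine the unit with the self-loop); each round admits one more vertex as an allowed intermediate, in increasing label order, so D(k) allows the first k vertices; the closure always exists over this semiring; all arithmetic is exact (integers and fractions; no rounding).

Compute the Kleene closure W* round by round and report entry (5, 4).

D(0):
  [∞, -∞, 70, 57, 88, 61, -∞]
  [90, ∞, 20, 58, 32, 61, -∞]
  [65, -∞, ∞, 30, 31, 1, 32]
  [72, -∞, 10, ∞, 63, -∞, 75]
  [3, 77, 81, 25, ∞, -∞, 61]
  [-∞, 14, 83, 77, -∞, ∞, 91]
  [83, 40, -∞, 76, 85, 85, ∞]
D(1):
  [∞, -∞, 70, 57, 88, 61, -∞]
  [90, ∞, 70, 58, 88, 61, -∞]
  [65, -∞, ∞, 57, 65, 61, 32]
  [72, -∞, 70, ∞, 72, 61, 75]
  [3, 77, 81, 25, ∞, 3, 61]
  [-∞, 14, 83, 77, -∞, ∞, 91]
  [83, 40, 70, 76, 85, 85, ∞]
D(2):
  [∞, -∞, 70, 57, 88, 61, -∞]
  [90, ∞, 70, 58, 88, 61, -∞]
  [65, -∞, ∞, 57, 65, 61, 32]
  [72, -∞, 70, ∞, 72, 61, 75]
  [77, 77, 81, 58, ∞, 61, 61]
  [14, 14, 83, 77, 14, ∞, 91]
  [83, 40, 70, 76, 85, 85, ∞]
D(3):
  [∞, -∞, 70, 57, 88, 61, 32]
  [90, ∞, 70, 58, 88, 61, 32]
  [65, -∞, ∞, 57, 65, 61, 32]
  [72, -∞, 70, ∞, 72, 61, 75]
  [77, 77, 81, 58, ∞, 61, 61]
  [65, 14, 83, 77, 65, ∞, 91]
  [83, 40, 70, 76, 85, 85, ∞]
D(4):
  [∞, -∞, 70, 57, 88, 61, 57]
  [90, ∞, 70, 58, 88, 61, 58]
  [65, -∞, ∞, 57, 65, 61, 57]
  [72, -∞, 70, ∞, 72, 61, 75]
  [77, 77, 81, 58, ∞, 61, 61]
  [72, 14, 83, 77, 72, ∞, 91]
  [83, 40, 70, 76, 85, 85, ∞]
D(5):
  [∞, 77, 81, 58, 88, 61, 61]
  [90, ∞, 81, 58, 88, 61, 61]
  [65, 65, ∞, 58, 65, 61, 61]
  [72, 72, 72, ∞, 72, 61, 75]
  [77, 77, 81, 58, ∞, 61, 61]
  [72, 72, 83, 77, 72, ∞, 91]
  [83, 77, 81, 76, 85, 85, ∞]
D(6):
  [∞, 77, 81, 61, 88, 61, 61]
  [90, ∞, 81, 61, 88, 61, 61]
  [65, 65, ∞, 61, 65, 61, 61]
  [72, 72, 72, ∞, 72, 61, 75]
  [77, 77, 81, 61, ∞, 61, 61]
  [72, 72, 83, 77, 72, ∞, 91]
  [83, 77, 83, 77, 85, 85, ∞]
D(7):
  [∞, 77, 81, 61, 88, 61, 61]
  [90, ∞, 81, 61, 88, 61, 61]
  [65, 65, ∞, 61, 65, 61, 61]
  [75, 75, 75, ∞, 75, 75, 75]
  [77, 77, 81, 61, ∞, 61, 61]
  [83, 77, 83, 77, 85, ∞, 91]
  [83, 77, 83, 77, 85, 85, ∞]
Answer: W*[5][4] = 61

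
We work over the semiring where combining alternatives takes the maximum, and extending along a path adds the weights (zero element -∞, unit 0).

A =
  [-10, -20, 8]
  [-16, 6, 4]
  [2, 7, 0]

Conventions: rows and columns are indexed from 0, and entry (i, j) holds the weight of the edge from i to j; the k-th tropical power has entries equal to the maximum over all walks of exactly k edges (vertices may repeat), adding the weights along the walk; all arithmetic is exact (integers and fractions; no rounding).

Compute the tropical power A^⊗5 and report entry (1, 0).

A^⊗2:
  [10, 15, 8]
  [6, 12, 10]
  [2, 13, 11]
A^⊗3:
  [10, 21, 19]
  [12, 18, 16]
  [13, 19, 17]
A^⊗4:
  [21, 27, 25]
  [18, 24, 22]
  [19, 25, 23]
A^⊗5:
  [27, 33, 31]
  [24, 30, 28]
  [25, 31, 29]
Key observation: the optimum is the walk 1->1->1->1->2->0, with weight 6 + 6 + 6 + 4 + 2 = 24.
Optimal value attained by: walk 1->1->1->1->2->0.
Answer: (A^⊗5)[1][0] = 24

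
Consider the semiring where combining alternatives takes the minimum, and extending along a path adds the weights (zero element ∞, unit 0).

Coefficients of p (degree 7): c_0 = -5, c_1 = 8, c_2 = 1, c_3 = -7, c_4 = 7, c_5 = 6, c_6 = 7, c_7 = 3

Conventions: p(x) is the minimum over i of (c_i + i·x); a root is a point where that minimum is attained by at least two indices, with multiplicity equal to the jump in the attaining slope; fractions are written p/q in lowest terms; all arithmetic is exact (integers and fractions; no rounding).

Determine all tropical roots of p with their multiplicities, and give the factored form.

hull edge (i=0, c=-5) to (i=3, c=-7): slope -2/3, span 3
hull edge (i=3, c=-7) to (i=7, c=3): slope 5/2, span 4
Factored form: p(x) = 3 ⊗ (x ⊕ (-5/2)) ⊗ (x ⊕ (-5/2)) ⊗ (x ⊕ (-5/2)) ⊗ (x ⊕ (-5/2)) ⊗ (x ⊕ 2/3) ⊗ (x ⊕ 2/3) ⊗ (x ⊕ 2/3)
Answer: roots = -5/2 (mult 4), 2/3 (mult 3)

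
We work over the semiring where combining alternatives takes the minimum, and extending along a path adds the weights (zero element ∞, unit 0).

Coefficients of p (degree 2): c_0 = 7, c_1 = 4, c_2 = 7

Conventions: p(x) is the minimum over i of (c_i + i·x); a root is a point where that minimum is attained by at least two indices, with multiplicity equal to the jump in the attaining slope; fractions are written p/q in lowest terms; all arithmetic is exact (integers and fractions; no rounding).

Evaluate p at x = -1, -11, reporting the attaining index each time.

p(-1) = min(7+0·(-1)=7, 4+1·(-1)=3, 7+2·(-1)=5) = 3 (attained by i=1)
p(-11) = min(7+0·(-11)=7, 4+1·(-11)=-7, 7+2·(-11)=-15) = -15 (attained by i=2)
Answer: p(-1) = 3; p(-11) = -15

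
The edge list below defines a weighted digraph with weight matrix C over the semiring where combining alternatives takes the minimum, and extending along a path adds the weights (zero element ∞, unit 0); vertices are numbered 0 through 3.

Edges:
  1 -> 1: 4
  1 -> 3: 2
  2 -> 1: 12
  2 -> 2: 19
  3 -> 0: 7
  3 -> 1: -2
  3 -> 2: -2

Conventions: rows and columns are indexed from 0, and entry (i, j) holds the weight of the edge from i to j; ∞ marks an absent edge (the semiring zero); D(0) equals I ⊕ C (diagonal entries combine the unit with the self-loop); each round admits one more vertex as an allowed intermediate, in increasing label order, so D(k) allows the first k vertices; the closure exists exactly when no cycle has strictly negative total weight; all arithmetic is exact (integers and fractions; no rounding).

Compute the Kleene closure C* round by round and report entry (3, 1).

D(0):
  [0, ∞, ∞, ∞]
  [∞, 0, ∞, 2]
  [∞, 12, 0, ∞]
  [7, -2, -2, 0]
D(1):
  [0, ∞, ∞, ∞]
  [∞, 0, ∞, 2]
  [∞, 12, 0, ∞]
  [7, -2, -2, 0]
D(2):
  [0, ∞, ∞, ∞]
  [∞, 0, ∞, 2]
  [∞, 12, 0, 14]
  [7, -2, -2, 0]
D(3):
  [0, ∞, ∞, ∞]
  [∞, 0, ∞, 2]
  [∞, 12, 0, 14]
  [7, -2, -2, 0]
D(4):
  [0, ∞, ∞, ∞]
  [9, 0, 0, 2]
  [21, 12, 0, 14]
  [7, -2, -2, 0]
Answer: C*[3][1] = -2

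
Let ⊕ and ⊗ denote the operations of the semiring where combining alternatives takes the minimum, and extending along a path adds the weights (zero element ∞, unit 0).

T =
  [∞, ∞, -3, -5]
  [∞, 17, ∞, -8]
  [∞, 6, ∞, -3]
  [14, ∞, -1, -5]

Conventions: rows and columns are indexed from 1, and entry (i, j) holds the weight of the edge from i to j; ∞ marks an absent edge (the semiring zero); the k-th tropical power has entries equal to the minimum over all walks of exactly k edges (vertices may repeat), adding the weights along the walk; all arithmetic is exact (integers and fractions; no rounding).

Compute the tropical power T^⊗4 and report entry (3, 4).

T^⊗2:
  [9, 3, -6, -10]
  [6, 34, -9, -13]
  [11, 23, -4, -8]
  [9, 5, -6, -10]
T^⊗3:
  [4, 0, -11, -15]
  [1, -3, -14, -18]
  [6, 2, -9, -13]
  [4, 0, -11, -15]
T^⊗4:
  [-1, -5, -16, -20]
  [-4, -8, -19, -23]
  [1, -3, -14, -18]
  [-1, -5, -16, -20]
Key observation: the optimum is the walk 3->4->4->4->4, with weight (-3) + (-5) + (-5) + (-5) = -18.
Optimal value attained by: walk 3->4->4->4->4.
Answer: (T^⊗4)[3][4] = -18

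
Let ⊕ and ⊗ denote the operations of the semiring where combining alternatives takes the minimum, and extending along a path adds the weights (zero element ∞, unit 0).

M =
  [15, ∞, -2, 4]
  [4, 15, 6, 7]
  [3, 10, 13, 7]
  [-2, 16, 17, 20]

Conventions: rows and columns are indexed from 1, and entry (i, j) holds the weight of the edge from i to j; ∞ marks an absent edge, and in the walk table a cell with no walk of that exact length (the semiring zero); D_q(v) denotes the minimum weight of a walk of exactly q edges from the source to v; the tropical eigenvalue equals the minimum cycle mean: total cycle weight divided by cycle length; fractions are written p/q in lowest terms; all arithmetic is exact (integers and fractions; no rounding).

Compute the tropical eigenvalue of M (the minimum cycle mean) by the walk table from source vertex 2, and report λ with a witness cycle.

q=0: [∞, 0, ∞, ∞]
q=1: [4, 15, 6, 7]
q=2: [5, 16, 2, 8]
q=3: [5, 12, 3, 9]
q=4: [6, 13, 3, 9]
Optimal cycle mean attained by: cycle 1->3->1, total (-2) + 3, length 2.
Answer: λ = 1/2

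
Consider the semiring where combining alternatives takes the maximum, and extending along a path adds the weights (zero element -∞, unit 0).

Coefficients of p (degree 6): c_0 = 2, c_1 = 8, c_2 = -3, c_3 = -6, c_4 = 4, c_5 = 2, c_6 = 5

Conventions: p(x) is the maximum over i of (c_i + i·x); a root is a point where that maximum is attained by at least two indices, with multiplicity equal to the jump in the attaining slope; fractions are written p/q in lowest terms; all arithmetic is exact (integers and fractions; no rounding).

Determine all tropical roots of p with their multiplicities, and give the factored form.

hull edge (i=0, c=2) to (i=1, c=8): slope 6, span 1
hull edge (i=1, c=8) to (i=6, c=5): slope -3/5, span 5
Factored form: p(x) = 5 ⊗ (x ⊕ (-6)) ⊗ (x ⊕ 3/5) ⊗ (x ⊕ 3/5) ⊗ (x ⊕ 3/5) ⊗ (x ⊕ 3/5) ⊗ (x ⊕ 3/5)
Answer: roots = -6 (mult 1), 3/5 (mult 5)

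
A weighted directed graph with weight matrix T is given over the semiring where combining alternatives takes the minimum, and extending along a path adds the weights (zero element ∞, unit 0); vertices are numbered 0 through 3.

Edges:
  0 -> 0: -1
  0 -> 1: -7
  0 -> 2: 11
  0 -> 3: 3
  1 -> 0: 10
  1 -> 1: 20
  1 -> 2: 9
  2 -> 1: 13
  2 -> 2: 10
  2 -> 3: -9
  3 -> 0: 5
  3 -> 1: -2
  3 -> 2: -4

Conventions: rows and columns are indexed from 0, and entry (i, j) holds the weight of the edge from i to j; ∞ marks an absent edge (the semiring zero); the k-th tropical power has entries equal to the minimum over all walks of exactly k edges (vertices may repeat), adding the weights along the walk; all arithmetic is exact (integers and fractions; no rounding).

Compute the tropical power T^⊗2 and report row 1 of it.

T^⊗2:
  [-2, -8, -1, 2]
  [9, 3, 19, 0]
  [-4, -11, -13, 1]
  [4, -2, 6, -13]
Answer: row 1 of T^⊗2 = [9, 3, 19, 0]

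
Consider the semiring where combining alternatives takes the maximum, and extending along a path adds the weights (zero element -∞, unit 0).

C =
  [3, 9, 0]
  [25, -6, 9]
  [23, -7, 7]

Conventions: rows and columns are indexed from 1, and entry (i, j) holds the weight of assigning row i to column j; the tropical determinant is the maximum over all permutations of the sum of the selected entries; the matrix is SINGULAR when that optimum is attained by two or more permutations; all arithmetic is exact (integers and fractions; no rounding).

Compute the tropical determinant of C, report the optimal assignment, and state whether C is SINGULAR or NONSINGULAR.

σ = (1, 2, 3): 3 + (-6) + 7 = 4
σ = (1, 3, 2): 3 + 9 + (-7) = 5
σ = (2, 1, 3): 9 + 25 + 7 = 41
σ = (2, 3, 1): 9 + 9 + 23 = 41
σ = (3, 1, 2): 0 + 25 + (-7) = 18
σ = (3, 2, 1): 0 + (-6) + 23 = 17
Optimal value attained by: σ = (2, 1, 3).
Answer: det⊕(C) = 41; verdict: SINGULAR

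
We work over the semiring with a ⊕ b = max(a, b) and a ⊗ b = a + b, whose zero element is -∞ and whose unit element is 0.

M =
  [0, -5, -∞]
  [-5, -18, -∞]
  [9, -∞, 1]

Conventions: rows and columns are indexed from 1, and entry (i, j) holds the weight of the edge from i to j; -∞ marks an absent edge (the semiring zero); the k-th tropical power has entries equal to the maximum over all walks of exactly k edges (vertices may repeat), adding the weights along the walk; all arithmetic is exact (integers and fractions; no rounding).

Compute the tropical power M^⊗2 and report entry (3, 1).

M^⊗2:
  [0, -5, -∞]
  [-5, -10, -∞]
  [10, 4, 2]
Key observation: the optimum is the walk 3->3->1, with weight 1 + 9 = 10.
Optimal value attained by: walk 3->3->1.
Answer: (M^⊗2)[3][1] = 10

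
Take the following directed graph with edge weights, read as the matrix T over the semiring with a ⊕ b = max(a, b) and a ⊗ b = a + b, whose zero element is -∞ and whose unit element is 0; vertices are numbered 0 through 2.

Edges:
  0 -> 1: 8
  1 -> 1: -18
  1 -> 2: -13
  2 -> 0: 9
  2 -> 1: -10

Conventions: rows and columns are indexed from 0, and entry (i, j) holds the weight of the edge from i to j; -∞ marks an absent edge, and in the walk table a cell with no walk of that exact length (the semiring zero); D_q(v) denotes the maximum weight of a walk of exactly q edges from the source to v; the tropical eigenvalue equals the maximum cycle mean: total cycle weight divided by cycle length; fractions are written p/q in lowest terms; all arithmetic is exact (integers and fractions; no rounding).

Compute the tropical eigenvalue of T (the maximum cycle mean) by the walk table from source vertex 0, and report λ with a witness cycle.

q=0: [0, -∞, -∞]
q=1: [-∞, 8, -∞]
q=2: [-∞, -10, -5]
q=3: [4, -15, -23]
Optimal cycle mean attained by: cycle 0->1->2->0, total 8 + (-13) + 9, length 3.
Answer: λ = 4/3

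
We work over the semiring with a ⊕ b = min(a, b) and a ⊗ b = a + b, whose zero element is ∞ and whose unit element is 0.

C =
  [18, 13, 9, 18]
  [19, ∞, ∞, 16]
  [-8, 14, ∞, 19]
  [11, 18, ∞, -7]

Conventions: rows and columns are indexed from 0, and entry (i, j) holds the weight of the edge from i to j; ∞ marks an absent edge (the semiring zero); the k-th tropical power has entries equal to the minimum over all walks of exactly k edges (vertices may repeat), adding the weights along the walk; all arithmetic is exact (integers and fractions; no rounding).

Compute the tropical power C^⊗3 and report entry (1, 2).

C^⊗2:
  [1, 23, 27, 11]
  [27, 32, 28, 9]
  [10, 5, 1, 10]
  [4, 11, 20, -14]
C^⊗3:
  [19, 14, 10, 4]
  [20, 27, 36, 2]
  [-7, 15, 19, 3]
  [-3, 4, 13, -21]
Key observation: the optimum is the walk 1->3->0->2, with weight 16 + 11 + 9 = 36.
Optimal value attained by: walk 1->3->0->2.
Answer: (C^⊗3)[1][2] = 36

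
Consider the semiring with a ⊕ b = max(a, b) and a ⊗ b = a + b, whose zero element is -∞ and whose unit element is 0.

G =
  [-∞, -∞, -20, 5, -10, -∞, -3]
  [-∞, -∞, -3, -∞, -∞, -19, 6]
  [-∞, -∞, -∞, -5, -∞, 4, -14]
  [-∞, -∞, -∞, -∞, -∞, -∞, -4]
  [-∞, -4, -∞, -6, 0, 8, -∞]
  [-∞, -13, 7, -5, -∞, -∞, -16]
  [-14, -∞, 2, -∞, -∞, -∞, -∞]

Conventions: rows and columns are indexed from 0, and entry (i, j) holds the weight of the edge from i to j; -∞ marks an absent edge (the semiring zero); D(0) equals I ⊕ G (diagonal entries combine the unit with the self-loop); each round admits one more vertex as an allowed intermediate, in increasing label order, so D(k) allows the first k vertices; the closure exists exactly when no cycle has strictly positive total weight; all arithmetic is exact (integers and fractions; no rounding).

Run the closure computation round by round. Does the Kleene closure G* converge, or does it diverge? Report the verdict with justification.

D(0):
  [0, -∞, -20, 5, -10, -∞, -3]
  [-∞, 0, -3, -∞, -∞, -19, 6]
  [-∞, -∞, 0, -5, -∞, 4, -14]
  [-∞, -∞, -∞, 0, -∞, -∞, -4]
  [-∞, -4, -∞, -6, 0, 8, -∞]
  [-∞, -13, 7, -5, -∞, 0, -16]
  [-14, -∞, 2, -∞, -∞, -∞, 0]
D(1):
  [0, -∞, -20, 5, -10, -∞, -3]
  [-∞, 0, -3, -∞, -∞, -19, 6]
  [-∞, -∞, 0, -5, -∞, 4, -14]
  [-∞, -∞, -∞, 0, -∞, -∞, -4]
  [-∞, -4, -∞, -6, 0, 8, -∞]
  [-∞, -13, 7, -5, -∞, 0, -16]
  [-14, -∞, 2, -9, -24, -∞, 0]
D(2):
  [0, -∞, -20, 5, -10, -∞, -3]
  [-∞, 0, -3, -∞, -∞, -19, 6]
  [-∞, -∞, 0, -5, -∞, 4, -14]
  [-∞, -∞, -∞, 0, -∞, -∞, -4]
  [-∞, -4, -7, -6, 0, 8, 2]
  [-∞, -13, 7, -5, -∞, 0, -7]
  [-14, -∞, 2, -9, -24, -∞, 0]
Detection: at round 3, diagonal entry (5, 5) turns strictly positive.
Key observation: the cycle 5->2->5 has total weight 7 + 4, which is strictly positive.
Answer: DIVERGES — positive cycle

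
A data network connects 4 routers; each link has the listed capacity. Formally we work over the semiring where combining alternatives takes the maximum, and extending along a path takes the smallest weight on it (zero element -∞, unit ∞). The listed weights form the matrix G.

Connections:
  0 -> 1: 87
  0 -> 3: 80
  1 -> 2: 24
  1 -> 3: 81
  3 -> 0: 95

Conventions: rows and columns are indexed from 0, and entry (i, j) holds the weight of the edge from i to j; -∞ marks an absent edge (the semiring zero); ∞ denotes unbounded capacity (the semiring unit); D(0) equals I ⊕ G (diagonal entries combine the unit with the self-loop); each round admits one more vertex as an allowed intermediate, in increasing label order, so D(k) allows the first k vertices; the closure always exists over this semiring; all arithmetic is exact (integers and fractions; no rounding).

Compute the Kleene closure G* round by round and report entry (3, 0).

D(0):
  [∞, 87, -∞, 80]
  [-∞, ∞, 24, 81]
  [-∞, -∞, ∞, -∞]
  [95, -∞, -∞, ∞]
D(1):
  [∞, 87, -∞, 80]
  [-∞, ∞, 24, 81]
  [-∞, -∞, ∞, -∞]
  [95, 87, -∞, ∞]
D(2):
  [∞, 87, 24, 81]
  [-∞, ∞, 24, 81]
  [-∞, -∞, ∞, -∞]
  [95, 87, 24, ∞]
D(3):
  [∞, 87, 24, 81]
  [-∞, ∞, 24, 81]
  [-∞, -∞, ∞, -∞]
  [95, 87, 24, ∞]
D(4):
  [∞, 87, 24, 81]
  [81, ∞, 24, 81]
  [-∞, -∞, ∞, -∞]
  [95, 87, 24, ∞]
Answer: G*[3][0] = 95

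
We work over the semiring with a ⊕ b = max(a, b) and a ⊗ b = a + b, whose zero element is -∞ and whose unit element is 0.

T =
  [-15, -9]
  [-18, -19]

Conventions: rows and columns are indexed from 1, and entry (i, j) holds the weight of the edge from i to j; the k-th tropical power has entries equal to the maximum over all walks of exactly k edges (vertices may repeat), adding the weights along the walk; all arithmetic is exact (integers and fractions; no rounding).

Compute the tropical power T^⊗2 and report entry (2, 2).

T^⊗2:
  [-27, -24]
  [-33, -27]
Key observation: the optimum is the walk 2->1->2, with weight (-18) + (-9) = -27.
Optimal value attained by: walk 2->1->2.
Answer: (T^⊗2)[2][2] = -27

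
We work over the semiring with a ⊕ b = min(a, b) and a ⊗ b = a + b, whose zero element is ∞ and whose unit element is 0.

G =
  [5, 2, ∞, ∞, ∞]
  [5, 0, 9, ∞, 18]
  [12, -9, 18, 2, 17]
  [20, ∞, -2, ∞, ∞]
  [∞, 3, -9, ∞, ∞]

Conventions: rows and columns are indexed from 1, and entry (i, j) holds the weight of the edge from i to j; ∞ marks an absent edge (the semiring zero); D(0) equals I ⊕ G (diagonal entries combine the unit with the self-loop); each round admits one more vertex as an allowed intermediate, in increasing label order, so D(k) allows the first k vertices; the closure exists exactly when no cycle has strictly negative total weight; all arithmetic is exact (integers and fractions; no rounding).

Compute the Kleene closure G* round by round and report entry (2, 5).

D(0):
  [0, 2, ∞, ∞, ∞]
  [5, 0, 9, ∞, 18]
  [12, -9, 0, 2, 17]
  [20, ∞, -2, 0, ∞]
  [∞, 3, -9, ∞, 0]
D(1):
  [0, 2, ∞, ∞, ∞]
  [5, 0, 9, ∞, 18]
  [12, -9, 0, 2, 17]
  [20, 22, -2, 0, ∞]
  [∞, 3, -9, ∞, 0]
D(2):
  [0, 2, 11, ∞, 20]
  [5, 0, 9, ∞, 18]
  [-4, -9, 0, 2, 9]
  [20, 22, -2, 0, 40]
  [8, 3, -9, ∞, 0]
D(3):
  [0, 2, 11, 13, 20]
  [5, 0, 9, 11, 18]
  [-4, -9, 0, 2, 9]
  [-6, -11, -2, 0, 7]
  [-13, -18, -9, -7, 0]
D(4):
  [0, 2, 11, 13, 20]
  [5, 0, 9, 11, 18]
  [-4, -9, 0, 2, 9]
  [-6, -11, -2, 0, 7]
  [-13, -18, -9, -7, 0]
D(5):
  [0, 2, 11, 13, 20]
  [5, 0, 9, 11, 18]
  [-4, -9, 0, 2, 9]
  [-6, -11, -2, 0, 7]
  [-13, -18, -9, -7, 0]
Answer: G*[2][5] = 18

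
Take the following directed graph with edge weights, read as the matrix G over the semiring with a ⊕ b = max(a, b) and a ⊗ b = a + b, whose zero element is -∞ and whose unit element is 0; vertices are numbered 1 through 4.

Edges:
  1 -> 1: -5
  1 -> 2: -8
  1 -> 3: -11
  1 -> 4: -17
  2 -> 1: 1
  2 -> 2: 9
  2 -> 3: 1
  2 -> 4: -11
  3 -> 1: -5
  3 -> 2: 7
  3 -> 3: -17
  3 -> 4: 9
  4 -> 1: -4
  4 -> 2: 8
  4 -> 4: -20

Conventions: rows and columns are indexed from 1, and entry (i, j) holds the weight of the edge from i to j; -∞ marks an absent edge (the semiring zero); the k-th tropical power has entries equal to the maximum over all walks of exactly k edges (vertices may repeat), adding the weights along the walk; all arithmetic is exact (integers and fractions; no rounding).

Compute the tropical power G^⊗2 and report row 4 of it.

G^⊗2:
  [-7, 1, -7, -2]
  [10, 18, 10, 10]
  [8, 17, 8, -4]
  [9, 17, 9, -3]
Answer: row 4 of G^⊗2 = [9, 17, 9, -3]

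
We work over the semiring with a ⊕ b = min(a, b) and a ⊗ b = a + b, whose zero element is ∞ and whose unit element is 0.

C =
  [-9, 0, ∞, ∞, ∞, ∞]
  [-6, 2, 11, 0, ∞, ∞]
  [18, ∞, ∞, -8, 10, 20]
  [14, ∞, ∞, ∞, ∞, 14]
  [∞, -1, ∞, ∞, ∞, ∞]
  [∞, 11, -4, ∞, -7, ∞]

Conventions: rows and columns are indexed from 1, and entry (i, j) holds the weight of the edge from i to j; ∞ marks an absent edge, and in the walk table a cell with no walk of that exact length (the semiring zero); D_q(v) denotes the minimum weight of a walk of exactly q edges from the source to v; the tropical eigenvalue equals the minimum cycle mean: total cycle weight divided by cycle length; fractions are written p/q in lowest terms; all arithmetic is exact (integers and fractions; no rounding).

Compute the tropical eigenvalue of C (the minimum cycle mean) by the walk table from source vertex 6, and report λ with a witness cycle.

q=0: [∞, ∞, ∞, ∞, ∞, 0]
q=1: [∞, 11, -4, ∞, -7, ∞]
q=2: [5, -8, 22, -12, 6, 16]
q=3: [-14, -6, 3, -8, 9, 2]
q=4: [-23, -14, -2, -6, -5, 6]
q=5: [-32, -23, -3, -14, -1, 8]
q=6: [-41, -32, -12, -23, 1, 0]
Optimal cycle mean attained by: cycle 1->1, total (-9), length 1.
Answer: λ = -9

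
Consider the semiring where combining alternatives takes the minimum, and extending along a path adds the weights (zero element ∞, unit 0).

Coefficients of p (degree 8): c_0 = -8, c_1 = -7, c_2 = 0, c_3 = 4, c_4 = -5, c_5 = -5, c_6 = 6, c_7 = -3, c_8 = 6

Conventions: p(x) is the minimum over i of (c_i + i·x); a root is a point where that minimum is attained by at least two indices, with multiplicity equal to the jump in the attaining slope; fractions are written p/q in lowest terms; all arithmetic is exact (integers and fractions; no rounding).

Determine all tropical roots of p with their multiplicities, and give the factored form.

hull edge (i=0, c=-8) to (i=5, c=-5): slope 3/5, span 5
hull edge (i=5, c=-5) to (i=7, c=-3): slope 1, span 2
hull edge (i=7, c=-3) to (i=8, c=6): slope 9, span 1
Factored form: p(x) = 6 ⊗ (x ⊕ (-9)) ⊗ (x ⊕ (-1)) ⊗ (x ⊕ (-1)) ⊗ (x ⊕ (-3/5)) ⊗ (x ⊕ (-3/5)) ⊗ (x ⊕ (-3/5)) ⊗ (x ⊕ (-3/5)) ⊗ (x ⊕ (-3/5))
Answer: roots = -9 (mult 1), -1 (mult 2), -3/5 (mult 5)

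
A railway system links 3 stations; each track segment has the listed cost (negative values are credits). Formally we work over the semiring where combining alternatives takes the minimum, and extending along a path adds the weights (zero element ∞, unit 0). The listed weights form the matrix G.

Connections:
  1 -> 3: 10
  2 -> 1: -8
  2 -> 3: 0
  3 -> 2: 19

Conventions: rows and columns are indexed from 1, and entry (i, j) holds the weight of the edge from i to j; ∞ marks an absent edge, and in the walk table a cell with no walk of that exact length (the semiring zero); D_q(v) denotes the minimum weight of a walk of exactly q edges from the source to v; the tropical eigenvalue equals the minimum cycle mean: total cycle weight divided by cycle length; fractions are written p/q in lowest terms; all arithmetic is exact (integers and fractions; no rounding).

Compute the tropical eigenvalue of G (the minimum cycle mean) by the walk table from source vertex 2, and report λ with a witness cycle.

q=0: [∞, 0, ∞]
q=1: [-8, ∞, 0]
q=2: [∞, 19, 2]
q=3: [11, 21, 19]
Optimal cycle mean attained by: cycle 1->3->2->1, total 10 + 19 + (-8), length 3.
Answer: λ = 7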